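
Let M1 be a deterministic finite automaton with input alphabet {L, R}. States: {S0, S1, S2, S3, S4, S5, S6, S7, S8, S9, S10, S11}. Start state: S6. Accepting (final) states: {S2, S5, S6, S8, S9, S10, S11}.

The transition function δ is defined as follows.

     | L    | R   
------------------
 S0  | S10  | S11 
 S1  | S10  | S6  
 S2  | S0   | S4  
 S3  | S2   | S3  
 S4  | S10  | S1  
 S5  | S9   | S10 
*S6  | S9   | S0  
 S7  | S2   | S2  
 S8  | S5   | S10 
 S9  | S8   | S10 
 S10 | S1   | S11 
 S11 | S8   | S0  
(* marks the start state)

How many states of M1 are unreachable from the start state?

BFS from S6 reaches {S0, S1, S5, S6, S8, S9, S10, S11}; the 4 state(s) S2, S3, S4, S7 are never visited.

4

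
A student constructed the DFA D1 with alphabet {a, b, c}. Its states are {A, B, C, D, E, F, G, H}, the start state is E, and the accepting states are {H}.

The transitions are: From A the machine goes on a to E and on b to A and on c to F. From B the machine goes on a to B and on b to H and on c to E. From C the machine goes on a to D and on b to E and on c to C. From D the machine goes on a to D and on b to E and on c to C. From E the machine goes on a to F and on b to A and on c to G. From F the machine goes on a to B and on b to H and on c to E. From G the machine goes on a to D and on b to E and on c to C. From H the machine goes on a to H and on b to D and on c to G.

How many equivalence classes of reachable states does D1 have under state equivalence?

P0 = {H} | {A,B,C,D,E,F,G}.
Refine {A,B,C,D,E,F,G} on symbol b: members go to different blocks, giving {A,C,D,E,G} and {B,F}.
On input a, block {A,C,D,E,G} splits into {A,C,D,G} and {E}.
On input a, block {A,C,D,G} splits into {C,D,G} and {A}.
No further refinement is possible. Final partition (5 blocks): {H} | {C,D,G} | {B,F} | {E} | {A}.

5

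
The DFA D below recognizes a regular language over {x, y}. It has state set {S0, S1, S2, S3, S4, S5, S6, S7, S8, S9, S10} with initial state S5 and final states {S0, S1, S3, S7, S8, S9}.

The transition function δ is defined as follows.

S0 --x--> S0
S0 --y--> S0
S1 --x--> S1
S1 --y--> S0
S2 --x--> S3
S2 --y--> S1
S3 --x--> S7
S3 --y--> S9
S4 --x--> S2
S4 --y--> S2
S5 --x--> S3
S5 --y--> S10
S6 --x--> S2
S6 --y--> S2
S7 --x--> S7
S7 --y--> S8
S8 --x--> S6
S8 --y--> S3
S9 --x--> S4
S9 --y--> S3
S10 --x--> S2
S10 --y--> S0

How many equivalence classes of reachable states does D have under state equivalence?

7

Initial partition by acceptance: {S0,S1,S3,S7,S8,S9} | {S2,S4,S5,S6,S10}.
Refine {S0,S1,S3,S7,S8,S9} on symbol x: members go to different blocks, giving {S0,S1,S3,S7} and {S8,S9}.
Split {S0,S1,S3,S7} by δ(·,y) → {S0,S1} and {S3,S7}.
Refine {S2,S4,S5,S6,S10} on symbol x: members go to different blocks, giving {S4,S6,S10} and {S2,S5}.
Split {S4,S6,S10} by δ(·,y) → {S4,S6} and {S10}.
Split {S2,S5} by δ(·,y) → {S2} and {S5}.
The partition is now stable with 7 blocks: {S0,S1} | {S4,S6} | {S8,S9} | {S3,S7} | {S2} | {S10} | {S5}.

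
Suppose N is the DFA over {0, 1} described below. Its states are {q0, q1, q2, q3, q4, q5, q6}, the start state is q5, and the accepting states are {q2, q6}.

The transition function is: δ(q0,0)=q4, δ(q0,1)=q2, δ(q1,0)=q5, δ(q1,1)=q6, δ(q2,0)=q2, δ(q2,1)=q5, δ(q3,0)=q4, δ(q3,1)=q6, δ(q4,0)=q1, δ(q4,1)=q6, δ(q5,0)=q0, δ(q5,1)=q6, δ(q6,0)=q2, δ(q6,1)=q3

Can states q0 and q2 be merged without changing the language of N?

All states are reachable from the start state.
Initial partition by acceptance: {q2,q6} | {q0,q1,q3,q4,q5}.
No further refinement is possible. Final partition (2 blocks): {q2,q6} | {q0,q1,q3,q4,q5}.
q0 and q2 end up in different blocks, so they are distinguishable. For instance, the string 'ε' is accepted from only q2.

No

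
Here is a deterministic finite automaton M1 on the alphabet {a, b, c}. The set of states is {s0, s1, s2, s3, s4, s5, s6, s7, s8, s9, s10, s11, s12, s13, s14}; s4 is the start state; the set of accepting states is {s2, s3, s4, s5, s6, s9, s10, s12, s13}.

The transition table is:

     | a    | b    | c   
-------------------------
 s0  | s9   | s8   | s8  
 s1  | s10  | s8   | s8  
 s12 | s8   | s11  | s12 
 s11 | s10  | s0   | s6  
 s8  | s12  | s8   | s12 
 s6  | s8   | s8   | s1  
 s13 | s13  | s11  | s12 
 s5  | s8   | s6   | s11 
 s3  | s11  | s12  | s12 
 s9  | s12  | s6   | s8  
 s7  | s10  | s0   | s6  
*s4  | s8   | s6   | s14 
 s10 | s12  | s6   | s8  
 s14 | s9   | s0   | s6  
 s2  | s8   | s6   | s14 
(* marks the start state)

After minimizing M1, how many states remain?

First remove the unreachable states {s2,s3,s5,s7,s13}; 10 states remain.
P0 = {s4,s6,s9,s10,s12} | {s0,s1,s8,s11,s14}.
On input a, block {s4,s6,s9,s10,s12} splits into {s4,s6,s12} and {s9,s10}.
Split {s4,s6,s12} by δ(·,b) → {s6,s12} and {s4}.
On input c, block {s6,s12} splits into {s6} and {s12}.
On input a, block {s0,s1,s8,s11,s14} splits into {s0,s1,s11,s14} and {s8}.
Refine {s0,s1,s11,s14} on symbol b: members go to different blocks, giving {s0,s1} and {s11,s14}.
No further refinement is possible. Final partition (7 blocks): {s6} | {s0,s1} | {s9,s10} | {s4} | {s12} | {s8} | {s11,s14}.

7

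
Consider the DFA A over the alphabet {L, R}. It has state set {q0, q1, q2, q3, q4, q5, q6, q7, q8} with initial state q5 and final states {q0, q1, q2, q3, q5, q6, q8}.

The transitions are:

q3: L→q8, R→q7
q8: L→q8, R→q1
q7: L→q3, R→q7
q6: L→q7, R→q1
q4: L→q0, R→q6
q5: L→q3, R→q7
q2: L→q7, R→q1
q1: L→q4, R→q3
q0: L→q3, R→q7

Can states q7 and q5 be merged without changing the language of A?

No

Reachable states from the start: {q0,q1,q3,q4,q5,q6,q7,q8}. Unreachable: {q2} — drop them.
P0 = {q0,q1,q3,q5,q6,q8} | {q4,q7}.
Split {q0,q1,q3,q5,q6,q8} by δ(·,L) → {q0,q3,q5,q8} and {q1,q6}.
Split {q0,q3,q5,q8} by δ(·,R) → {q0,q3,q5} and {q8}.
Refine {q0,q3,q5} on symbol L: members go to different blocks, giving {q0,q5} and {q3}.
Split {q4,q7} by δ(·,L) → {q4} and {q7}.
Refine {q1,q6} on symbol L: members go to different blocks, giving {q1} and {q6}.
Stable partition: {q0,q5} | {q4} | {q1} | {q8} | {q3} | {q7} | {q6} — 7 equivalence classes.
q7 and q5 end up in different blocks, so they are distinguishable. For instance, the string 'ε' is accepted from only q5.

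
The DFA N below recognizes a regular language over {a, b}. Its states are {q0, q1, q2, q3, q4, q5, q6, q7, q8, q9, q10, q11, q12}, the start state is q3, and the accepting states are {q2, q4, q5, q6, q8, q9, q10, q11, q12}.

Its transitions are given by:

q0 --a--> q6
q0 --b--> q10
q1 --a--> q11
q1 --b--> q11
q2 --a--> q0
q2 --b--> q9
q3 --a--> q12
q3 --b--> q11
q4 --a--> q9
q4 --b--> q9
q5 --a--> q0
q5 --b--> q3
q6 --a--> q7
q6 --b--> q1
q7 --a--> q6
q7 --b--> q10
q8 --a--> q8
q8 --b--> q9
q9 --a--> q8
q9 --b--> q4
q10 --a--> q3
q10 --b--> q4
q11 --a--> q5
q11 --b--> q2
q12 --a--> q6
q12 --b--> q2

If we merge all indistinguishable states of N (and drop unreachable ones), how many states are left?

7

All states are reachable from the start state.
Start with accepting vs non-accepting: {q2,q4,q5,q6,q8,q9,q10,q11,q12} | {q0,q1,q3,q7}.
On input a, block {q2,q4,q5,q6,q8,q9,q10,q11,q12} splits into {q4,q8,q9,q11,q12} and {q2,q5,q6,q10}.
Refine {q4,q8,q9,q11,q12} on symbol a: members go to different blocks, giving {q4,q8,q9} and {q11,q12}.
Split {q0,q1,q3,q7} by δ(·,a) → {q0,q7} and {q1,q3}.
On input a, block {q2,q5,q6,q10} splits into {q2,q5,q6} and {q10}.
Refine {q2,q5,q6} on symbol b: members go to different blocks, giving {q5,q6} and {q2}.
Stable partition: {q4,q8,q9} | {q0,q7} | {q5,q6} | {q11,q12} | {q1,q3} | {q10} | {q2} — 7 equivalence classes.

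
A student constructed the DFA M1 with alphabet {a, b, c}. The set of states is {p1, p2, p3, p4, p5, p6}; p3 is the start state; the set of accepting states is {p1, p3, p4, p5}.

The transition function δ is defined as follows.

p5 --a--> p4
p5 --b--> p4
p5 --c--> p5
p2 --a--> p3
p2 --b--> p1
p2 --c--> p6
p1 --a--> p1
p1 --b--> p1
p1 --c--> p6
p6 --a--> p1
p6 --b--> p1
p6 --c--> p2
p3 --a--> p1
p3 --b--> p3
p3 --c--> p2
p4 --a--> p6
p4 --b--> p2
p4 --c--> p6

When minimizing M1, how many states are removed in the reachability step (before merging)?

No path from p3 leads to p4, p5; the other 4 states are all reachable.

2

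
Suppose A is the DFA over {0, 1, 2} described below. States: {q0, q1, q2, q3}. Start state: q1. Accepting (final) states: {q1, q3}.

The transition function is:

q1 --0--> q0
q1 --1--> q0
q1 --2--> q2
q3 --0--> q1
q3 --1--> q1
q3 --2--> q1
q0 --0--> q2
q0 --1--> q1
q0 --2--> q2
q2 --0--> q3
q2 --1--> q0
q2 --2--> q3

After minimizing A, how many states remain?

4

Every state is reachable, so we keep all 4.
Start with accepting vs non-accepting: {q1,q3} | {q0,q2}.
Split {q1,q3} by δ(·,0) → {q1} and {q3}.
Refine {q0,q2} on symbol 0: members go to different blocks, giving {q0} and {q2}.
No further refinement is possible. Final partition (4 blocks): {q1} | {q0} | {q3} | {q2}.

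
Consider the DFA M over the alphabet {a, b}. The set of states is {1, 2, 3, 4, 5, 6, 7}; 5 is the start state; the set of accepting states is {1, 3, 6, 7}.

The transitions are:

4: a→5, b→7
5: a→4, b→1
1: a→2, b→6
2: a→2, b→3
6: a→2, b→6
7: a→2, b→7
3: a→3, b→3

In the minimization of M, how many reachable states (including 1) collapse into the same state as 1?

3

All states are reachable from the start state.
Start with accepting vs non-accepting: {1,3,6,7} | {2,4,5}.
Refine {1,3,6,7} on symbol a: members go to different blocks, giving {1,6,7} and {3}.
On input b, block {2,4,5} splits into {4,5} and {2}.
No further refinement is possible. Final partition (4 blocks): {1,6,7} | {4,5} | {3} | {2}.
The equivalence class containing 1 is {1,6,7}, of size 3.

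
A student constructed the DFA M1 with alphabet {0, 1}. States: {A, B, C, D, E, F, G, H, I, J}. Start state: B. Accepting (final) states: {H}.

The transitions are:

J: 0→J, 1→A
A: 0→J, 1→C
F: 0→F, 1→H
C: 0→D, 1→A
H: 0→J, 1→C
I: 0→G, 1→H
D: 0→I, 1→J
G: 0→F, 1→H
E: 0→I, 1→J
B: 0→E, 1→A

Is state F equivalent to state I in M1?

Initial partition by acceptance: {H} | {A,B,C,D,E,F,G,I,J}.
On input 1, block {A,B,C,D,E,F,G,I,J} splits into {A,B,C,D,E,J} and {F,G,I}.
Refine {A,B,C,D,E,J} on symbol 0: members go to different blocks, giving {A,B,C,J} and {D,E}.
Refine {A,B,C,J} on symbol 0: members go to different blocks, giving {A,J} and {B,C}.
Refine {A,J} on symbol 1: members go to different blocks, giving {A} and {J}.
No further refinement is possible. Final partition (6 blocks): {H} | {A} | {F,G,I} | {D,E} | {B,C} | {J}.
F and I lie in the same block of the stable partition, so they are equivalent — no string distinguishes them.

Yes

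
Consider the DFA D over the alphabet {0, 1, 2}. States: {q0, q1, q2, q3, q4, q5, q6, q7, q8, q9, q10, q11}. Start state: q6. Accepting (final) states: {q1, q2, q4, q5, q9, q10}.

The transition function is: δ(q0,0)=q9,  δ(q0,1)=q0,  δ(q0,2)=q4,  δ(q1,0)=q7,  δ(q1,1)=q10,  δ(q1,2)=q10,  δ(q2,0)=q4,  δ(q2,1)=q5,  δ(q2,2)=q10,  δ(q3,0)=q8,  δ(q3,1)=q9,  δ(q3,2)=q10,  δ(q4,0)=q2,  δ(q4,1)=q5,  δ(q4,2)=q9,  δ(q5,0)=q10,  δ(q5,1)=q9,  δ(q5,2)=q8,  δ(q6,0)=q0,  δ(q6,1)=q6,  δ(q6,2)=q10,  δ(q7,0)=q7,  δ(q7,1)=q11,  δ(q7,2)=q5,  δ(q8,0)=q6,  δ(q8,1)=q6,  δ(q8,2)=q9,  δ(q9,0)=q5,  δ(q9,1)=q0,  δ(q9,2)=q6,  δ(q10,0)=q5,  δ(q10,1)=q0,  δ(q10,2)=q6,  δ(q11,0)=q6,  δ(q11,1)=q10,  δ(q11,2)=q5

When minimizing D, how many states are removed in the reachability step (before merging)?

4

BFS from q6 reaches {q0, q2, q4, q5, q6, q8, q9, q10}; the 4 state(s) q1, q3, q7, q11 are never visited.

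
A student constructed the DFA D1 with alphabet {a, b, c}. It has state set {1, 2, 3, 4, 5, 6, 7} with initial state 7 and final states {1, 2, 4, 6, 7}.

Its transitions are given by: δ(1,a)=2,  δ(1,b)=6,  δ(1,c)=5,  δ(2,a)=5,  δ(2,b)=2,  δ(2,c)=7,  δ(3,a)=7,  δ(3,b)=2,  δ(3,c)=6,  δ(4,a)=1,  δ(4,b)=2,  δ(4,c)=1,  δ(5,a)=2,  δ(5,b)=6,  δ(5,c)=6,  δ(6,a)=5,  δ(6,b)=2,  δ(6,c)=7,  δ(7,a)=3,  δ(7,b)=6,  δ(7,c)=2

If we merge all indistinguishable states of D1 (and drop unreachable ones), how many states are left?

States {1,4} cannot be reached from the start state, so discard them.
Start with accepting vs non-accepting: {2,6,7} | {3,5}.
The partition is now stable with 2 blocks: {2,6,7} | {3,5}.

2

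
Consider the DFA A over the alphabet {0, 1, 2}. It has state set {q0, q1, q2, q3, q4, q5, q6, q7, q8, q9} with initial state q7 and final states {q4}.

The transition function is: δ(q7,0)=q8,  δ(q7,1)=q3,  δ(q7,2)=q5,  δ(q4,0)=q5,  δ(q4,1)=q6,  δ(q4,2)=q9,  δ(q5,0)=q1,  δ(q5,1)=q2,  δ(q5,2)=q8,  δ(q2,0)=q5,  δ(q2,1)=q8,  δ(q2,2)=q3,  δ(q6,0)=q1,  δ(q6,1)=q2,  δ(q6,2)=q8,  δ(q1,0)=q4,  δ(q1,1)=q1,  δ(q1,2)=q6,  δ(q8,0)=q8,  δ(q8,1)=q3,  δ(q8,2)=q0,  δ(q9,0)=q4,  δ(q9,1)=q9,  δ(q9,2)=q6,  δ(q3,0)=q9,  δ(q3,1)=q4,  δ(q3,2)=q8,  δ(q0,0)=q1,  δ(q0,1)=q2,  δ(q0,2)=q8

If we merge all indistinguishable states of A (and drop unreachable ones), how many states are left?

All states are reachable from the start state.
P0 = {q4} | {q0,q1,q2,q3,q5,q6,q7,q8,q9}.
Refine {q0,q1,q2,q3,q5,q6,q7,q8,q9} on symbol 0: members go to different blocks, giving {q0,q2,q3,q5,q6,q7,q8} and {q1,q9}.
On input 0, block {q0,q2,q3,q5,q6,q7,q8} splits into {q0,q3,q5,q6} and {q2,q7,q8}.
Refine {q0,q3,q5,q6} on symbol 1: members go to different blocks, giving {q0,q5,q6} and {q3}.
On input 0, block {q2,q7,q8} splits into {q7,q8} and {q2}.
No further refinement is possible. Final partition (6 blocks): {q4} | {q0,q5,q6} | {q1,q9} | {q7,q8} | {q3} | {q2}.

6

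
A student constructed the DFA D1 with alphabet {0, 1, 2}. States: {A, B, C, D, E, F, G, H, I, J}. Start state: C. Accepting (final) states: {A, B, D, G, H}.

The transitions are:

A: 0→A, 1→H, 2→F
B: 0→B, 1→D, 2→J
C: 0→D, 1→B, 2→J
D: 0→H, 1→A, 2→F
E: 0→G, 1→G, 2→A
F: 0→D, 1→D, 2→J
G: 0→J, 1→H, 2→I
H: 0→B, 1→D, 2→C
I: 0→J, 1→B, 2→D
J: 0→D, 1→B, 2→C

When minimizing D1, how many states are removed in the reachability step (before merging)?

No path from C leads to E, G, I; the other 7 states are all reachable.

3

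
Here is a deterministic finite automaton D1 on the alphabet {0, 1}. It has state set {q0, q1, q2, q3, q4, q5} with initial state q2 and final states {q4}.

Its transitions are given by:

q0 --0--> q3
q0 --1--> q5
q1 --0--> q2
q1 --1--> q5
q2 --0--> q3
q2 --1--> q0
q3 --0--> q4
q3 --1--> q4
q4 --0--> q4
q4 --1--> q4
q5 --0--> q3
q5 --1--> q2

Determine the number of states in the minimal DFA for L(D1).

3

Reachable states from the start: {q0,q2,q3,q4,q5}. Unreachable: {q1} — drop them.
Initial partition by acceptance: {q4} | {q0,q2,q3,q5}.
On input 0, block {q0,q2,q3,q5} splits into {q0,q2,q5} and {q3}.
The partition is now stable with 3 blocks: {q4} | {q0,q2,q5} | {q3}.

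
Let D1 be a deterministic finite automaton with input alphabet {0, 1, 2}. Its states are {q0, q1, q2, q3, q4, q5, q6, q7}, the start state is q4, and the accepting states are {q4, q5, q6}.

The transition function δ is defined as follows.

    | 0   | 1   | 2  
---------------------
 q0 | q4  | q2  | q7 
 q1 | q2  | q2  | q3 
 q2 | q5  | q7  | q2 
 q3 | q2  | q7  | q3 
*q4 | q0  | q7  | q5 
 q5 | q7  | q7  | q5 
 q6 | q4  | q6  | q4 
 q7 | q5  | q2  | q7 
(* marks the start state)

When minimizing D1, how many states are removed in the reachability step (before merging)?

3

Starting at q4 and following transitions, the reachable set is {q0, q2, q4, q5, q7}. That leaves q1, q3, q6 unreachable — 3 in total.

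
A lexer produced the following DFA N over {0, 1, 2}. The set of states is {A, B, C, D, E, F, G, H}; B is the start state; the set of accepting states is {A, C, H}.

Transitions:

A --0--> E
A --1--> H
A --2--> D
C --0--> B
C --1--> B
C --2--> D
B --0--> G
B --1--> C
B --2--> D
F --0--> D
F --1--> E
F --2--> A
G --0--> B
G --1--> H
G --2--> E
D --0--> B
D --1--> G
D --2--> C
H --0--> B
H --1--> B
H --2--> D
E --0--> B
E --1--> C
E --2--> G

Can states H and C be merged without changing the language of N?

Yes

Reachable states from the start: {B,C,D,E,G,H}. Unreachable: {A,F} — drop them.
Initial partition by acceptance: {C,H} | {B,D,E,G}.
On input 1, block {B,D,E,G} splits into {B,E,G} and {D}.
Split {B,E,G} by δ(·,2) → {E,G} and {B}.
No further refinement is possible. Final partition (4 blocks): {C,H} | {E,G} | {D} | {B}.
H and C lie in the same block of the stable partition, so they are equivalent — no string distinguishes them.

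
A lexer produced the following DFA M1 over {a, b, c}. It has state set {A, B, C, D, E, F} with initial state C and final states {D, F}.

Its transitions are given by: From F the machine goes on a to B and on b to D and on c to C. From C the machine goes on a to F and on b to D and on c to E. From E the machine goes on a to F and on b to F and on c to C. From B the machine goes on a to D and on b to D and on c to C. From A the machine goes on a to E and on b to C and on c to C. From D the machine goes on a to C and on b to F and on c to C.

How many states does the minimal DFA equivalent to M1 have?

2

Reachable states from the start: {B,C,D,E,F}. Unreachable: {A} — drop them.
Initial partition by acceptance: {D,F} | {B,C,E}.
The partition is now stable with 2 blocks: {D,F} | {B,C,E}.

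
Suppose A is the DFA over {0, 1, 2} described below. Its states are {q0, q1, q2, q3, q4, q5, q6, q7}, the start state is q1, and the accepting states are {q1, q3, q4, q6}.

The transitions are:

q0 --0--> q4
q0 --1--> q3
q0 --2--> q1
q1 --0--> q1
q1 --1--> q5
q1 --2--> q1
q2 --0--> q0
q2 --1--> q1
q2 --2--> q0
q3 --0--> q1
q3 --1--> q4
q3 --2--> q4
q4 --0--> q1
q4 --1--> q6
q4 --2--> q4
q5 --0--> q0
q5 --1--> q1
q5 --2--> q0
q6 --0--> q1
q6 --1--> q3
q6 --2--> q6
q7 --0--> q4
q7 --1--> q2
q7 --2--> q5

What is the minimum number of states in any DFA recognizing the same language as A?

4

Reachable states from the start: {q0,q1,q3,q4,q5,q6}. Unreachable: {q2,q7} — drop them.
P0 = {q1,q3,q4,q6} | {q0,q5}.
On input 1, block {q1,q3,q4,q6} splits into {q3,q4,q6} and {q1}.
Split {q0,q5} by δ(·,0) → {q0} and {q5}.
Stable partition: {q3,q4,q6} | {q0} | {q1} | {q5} — 4 equivalence classes.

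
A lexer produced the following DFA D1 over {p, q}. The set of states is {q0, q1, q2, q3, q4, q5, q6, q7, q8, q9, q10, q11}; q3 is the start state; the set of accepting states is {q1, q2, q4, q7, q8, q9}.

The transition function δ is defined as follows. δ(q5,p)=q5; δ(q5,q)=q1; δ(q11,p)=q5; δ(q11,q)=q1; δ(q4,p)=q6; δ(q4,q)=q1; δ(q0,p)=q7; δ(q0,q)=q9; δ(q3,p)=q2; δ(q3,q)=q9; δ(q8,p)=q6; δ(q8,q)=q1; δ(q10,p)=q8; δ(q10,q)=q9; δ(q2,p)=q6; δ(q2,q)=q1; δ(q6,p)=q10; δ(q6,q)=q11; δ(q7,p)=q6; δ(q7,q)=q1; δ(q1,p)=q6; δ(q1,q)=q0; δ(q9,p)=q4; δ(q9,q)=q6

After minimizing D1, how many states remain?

6

Initial partition by acceptance: {q1,q2,q4,q7,q8,q9} | {q0,q3,q5,q6,q10,q11}.
On input p, block {q1,q2,q4,q7,q8,q9} splits into {q1,q2,q4,q7,q8} and {q9}.
Split {q1,q2,q4,q7,q8} by δ(·,q) → {q2,q4,q7,q8} and {q1}.
Split {q0,q3,q5,q6,q10,q11} by δ(·,p) → {q0,q3,q10} and {q5,q6,q11}.
On input p, block {q5,q6,q11} splits into {q5,q11} and {q6}.
Stable partition: {q2,q4,q7,q8} | {q0,q3,q10} | {q9} | {q1} | {q5,q11} | {q6} — 6 equivalence classes.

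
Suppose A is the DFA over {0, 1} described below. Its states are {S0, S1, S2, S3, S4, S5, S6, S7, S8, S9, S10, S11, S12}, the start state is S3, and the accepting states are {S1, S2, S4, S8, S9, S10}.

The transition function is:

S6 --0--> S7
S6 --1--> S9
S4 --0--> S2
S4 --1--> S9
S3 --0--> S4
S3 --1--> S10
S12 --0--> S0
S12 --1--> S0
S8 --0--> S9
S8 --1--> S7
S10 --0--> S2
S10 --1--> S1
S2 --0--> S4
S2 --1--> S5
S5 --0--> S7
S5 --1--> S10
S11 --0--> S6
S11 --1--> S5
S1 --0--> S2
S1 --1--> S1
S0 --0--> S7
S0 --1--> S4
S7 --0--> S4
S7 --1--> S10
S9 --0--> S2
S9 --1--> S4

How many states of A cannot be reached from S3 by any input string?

Starting at S3 and following transitions, the reachable set is {S1, S2, S3, S4, S5, S7, S9, S10}. That leaves S0, S6, S8, S11, S12 unreachable — 5 in total.

5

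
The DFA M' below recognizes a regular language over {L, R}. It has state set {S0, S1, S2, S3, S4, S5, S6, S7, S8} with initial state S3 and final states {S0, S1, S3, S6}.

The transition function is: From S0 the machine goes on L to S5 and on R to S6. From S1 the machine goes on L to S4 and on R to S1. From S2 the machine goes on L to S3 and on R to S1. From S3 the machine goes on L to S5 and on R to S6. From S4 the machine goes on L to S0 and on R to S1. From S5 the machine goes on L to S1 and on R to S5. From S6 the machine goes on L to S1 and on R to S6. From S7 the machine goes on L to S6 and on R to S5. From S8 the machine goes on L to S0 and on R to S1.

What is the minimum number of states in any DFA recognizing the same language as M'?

5

States {S2,S7,S8} cannot be reached from the start state, so discard them.
P0 = {S0,S1,S3,S6} | {S4,S5}.
On input L, block {S0,S1,S3,S6} splits into {S0,S1,S3} and {S6}.
Refine {S0,S1,S3} on symbol R: members go to different blocks, giving {S0,S3} and {S1}.
On input L, block {S4,S5} splits into {S4} and {S5}.
No further refinement is possible. Final partition (5 blocks): {S0,S3} | {S4} | {S6} | {S1} | {S5}.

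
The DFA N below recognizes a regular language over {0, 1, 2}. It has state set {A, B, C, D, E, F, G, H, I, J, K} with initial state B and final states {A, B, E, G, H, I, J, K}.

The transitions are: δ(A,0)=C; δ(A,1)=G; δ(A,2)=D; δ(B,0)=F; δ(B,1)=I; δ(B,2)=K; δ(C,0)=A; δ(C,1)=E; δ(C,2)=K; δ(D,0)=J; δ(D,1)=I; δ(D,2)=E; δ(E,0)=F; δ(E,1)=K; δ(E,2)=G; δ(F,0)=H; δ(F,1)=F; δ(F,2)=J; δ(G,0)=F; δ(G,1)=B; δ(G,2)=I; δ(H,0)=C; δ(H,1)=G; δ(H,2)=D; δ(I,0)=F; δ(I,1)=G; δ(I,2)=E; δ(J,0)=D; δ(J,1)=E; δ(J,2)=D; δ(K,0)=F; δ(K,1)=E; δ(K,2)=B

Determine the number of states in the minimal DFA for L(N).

4

All states are reachable from the start state.
Start with accepting vs non-accepting: {A,B,E,G,H,I,J,K} | {C,D,F}.
Refine {A,B,E,G,H,I,J,K} on symbol 2: members go to different blocks, giving {B,E,G,I,K} and {A,H,J}.
On input 1, block {C,D,F} splits into {C,D} and {F}.
No further refinement is possible. Final partition (4 blocks): {B,E,G,I,K} | {C,D} | {A,H,J} | {F}.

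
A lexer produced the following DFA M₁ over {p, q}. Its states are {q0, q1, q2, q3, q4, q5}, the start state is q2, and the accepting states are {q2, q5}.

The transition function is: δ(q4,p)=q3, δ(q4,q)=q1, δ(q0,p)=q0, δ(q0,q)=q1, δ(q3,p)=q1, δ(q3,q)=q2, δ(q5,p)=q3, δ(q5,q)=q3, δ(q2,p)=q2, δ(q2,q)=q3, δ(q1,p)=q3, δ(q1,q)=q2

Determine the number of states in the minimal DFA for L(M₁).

2

Reachable states from the start: {q1,q2,q3}. Unreachable: {q0,q4,q5} — drop them.
Start with accepting vs non-accepting: {q2} | {q1,q3}.
The partition is now stable with 2 blocks: {q2} | {q1,q3}.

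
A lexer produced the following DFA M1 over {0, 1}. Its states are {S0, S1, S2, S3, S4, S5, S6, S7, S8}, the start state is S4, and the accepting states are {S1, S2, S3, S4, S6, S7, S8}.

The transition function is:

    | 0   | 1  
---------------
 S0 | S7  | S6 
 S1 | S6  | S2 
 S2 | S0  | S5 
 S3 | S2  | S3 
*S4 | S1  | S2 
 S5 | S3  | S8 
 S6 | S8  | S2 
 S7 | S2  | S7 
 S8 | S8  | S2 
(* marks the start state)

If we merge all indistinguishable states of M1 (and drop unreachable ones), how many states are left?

4

Every state is reachable, so we keep all 9.
Initial partition by acceptance: {S1,S2,S3,S4,S6,S7,S8} | {S0,S5}.
On input 0, block {S1,S2,S3,S4,S6,S7,S8} splits into {S1,S3,S4,S6,S7,S8} and {S2}.
On input 0, block {S1,S3,S4,S6,S7,S8} splits into {S1,S4,S6,S8} and {S3,S7}.
The partition is now stable with 4 blocks: {S1,S4,S6,S8} | {S0,S5} | {S2} | {S3,S7}.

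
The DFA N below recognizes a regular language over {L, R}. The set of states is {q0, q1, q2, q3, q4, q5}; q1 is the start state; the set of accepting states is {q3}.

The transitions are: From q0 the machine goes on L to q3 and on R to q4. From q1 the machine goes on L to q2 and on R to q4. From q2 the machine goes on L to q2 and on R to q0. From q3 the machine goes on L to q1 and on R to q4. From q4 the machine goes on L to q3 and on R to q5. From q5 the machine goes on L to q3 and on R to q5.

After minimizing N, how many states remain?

All states are reachable from the start state.
P0 = {q3} | {q0,q1,q2,q4,q5}.
On input L, block {q0,q1,q2,q4,q5} splits into {q0,q4,q5} and {q1,q2}.
No further refinement is possible. Final partition (3 blocks): {q3} | {q0,q4,q5} | {q1,q2}.

3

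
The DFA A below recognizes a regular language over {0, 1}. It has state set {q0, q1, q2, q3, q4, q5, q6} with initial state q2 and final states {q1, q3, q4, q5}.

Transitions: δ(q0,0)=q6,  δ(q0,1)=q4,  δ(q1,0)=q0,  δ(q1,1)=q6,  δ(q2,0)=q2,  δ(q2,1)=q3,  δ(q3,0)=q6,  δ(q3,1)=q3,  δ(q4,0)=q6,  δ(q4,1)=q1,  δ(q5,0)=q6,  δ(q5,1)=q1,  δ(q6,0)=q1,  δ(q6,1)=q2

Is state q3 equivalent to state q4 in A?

States {q5} cannot be reached from the start state, so discard them.
Start with accepting vs non-accepting: {q1,q3,q4} | {q0,q2,q6}.
Split {q1,q3,q4} by δ(·,1) → {q3,q4} and {q1}.
Split {q3,q4} by δ(·,1) → {q3} and {q4}.
Split {q0,q2,q6} by δ(·,0) → {q0,q2} and {q6}.
Refine {q0,q2} on symbol 0: members go to different blocks, giving {q0} and {q2}.
Stable partition: {q3} | {q0} | {q1} | {q4} | {q6} | {q2} — 6 equivalence classes.
q3 and q4 end up in different blocks, so they are distinguishable. For instance, the string '11' is accepted from only q3.

No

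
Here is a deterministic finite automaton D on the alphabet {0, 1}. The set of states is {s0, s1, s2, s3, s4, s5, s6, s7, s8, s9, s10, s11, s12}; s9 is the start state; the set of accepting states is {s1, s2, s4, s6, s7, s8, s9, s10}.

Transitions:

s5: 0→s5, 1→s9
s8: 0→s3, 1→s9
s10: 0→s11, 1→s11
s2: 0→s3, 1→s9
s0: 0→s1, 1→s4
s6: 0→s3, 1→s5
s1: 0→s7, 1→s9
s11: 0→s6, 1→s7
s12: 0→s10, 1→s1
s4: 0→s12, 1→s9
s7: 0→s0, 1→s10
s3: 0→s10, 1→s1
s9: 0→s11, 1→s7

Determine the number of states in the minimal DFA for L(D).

First remove the unreachable states {s2,s8}; 11 states remain.
Start with accepting vs non-accepting: {s1,s4,s6,s7,s9,s10} | {s0,s3,s5,s11,s12}.
On input 0, block {s1,s4,s6,s7,s9,s10} splits into {s4,s6,s7,s9,s10} and {s1}.
On input 1, block {s4,s6,s7,s9,s10} splits into {s4,s7,s9} and {s6,s10}.
Split {s4,s7,s9} by δ(·,1) → {s4,s9} and {s7}.
On input 1, block {s4,s9} splits into {s4} and {s9}.
On input 0, block {s0,s3,s5,s11,s12} splits into {s3,s11,s12} and {s0} and {s5}.
On input 1, block {s3,s11,s12} splits into {s3,s12} and {s11}.
Split {s6,s10} by δ(·,0) → {s6} and {s10}.
Stable partition: {s4} | {s3,s12} | {s1} | {s6} | {s7} | {s9} | {s0} | {s5} | {s11} | {s10} — 10 equivalence classes.

10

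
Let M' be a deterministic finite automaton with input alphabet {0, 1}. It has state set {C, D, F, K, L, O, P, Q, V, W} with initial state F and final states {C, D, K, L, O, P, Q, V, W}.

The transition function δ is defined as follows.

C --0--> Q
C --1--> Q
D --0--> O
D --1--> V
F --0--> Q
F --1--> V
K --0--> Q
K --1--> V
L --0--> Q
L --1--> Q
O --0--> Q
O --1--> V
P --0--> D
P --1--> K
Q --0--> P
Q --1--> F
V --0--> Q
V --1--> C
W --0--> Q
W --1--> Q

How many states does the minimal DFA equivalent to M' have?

States {L,W} cannot be reached from the start state, so discard them.
Start with accepting vs non-accepting: {C,D,K,O,P,Q,V} | {F}.
On input 1, block {C,D,K,O,P,Q,V} splits into {C,D,K,O,P,V} and {Q}.
Refine {C,D,K,O,P,V} on symbol 0: members go to different blocks, giving {C,K,O,V} and {D,P}.
On input 1, block {C,K,O,V} splits into {K,O,V} and {C}.
On input 1, block {K,O,V} splits into {K,O} and {V}.
On input 0, block {D,P} splits into {D} and {P}.
No further refinement is possible. Final partition (7 blocks): {K,O} | {F} | {Q} | {D} | {C} | {V} | {P}.

7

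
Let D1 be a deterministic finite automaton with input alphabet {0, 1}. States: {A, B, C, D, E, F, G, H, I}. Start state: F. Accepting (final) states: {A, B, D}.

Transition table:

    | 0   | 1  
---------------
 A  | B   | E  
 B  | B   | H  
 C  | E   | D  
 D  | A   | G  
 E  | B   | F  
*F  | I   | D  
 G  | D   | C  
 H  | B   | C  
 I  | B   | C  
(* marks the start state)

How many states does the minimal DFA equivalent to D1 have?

3

Every state is reachable, so we keep all 9.
P0 = {A,B,D} | {C,E,F,G,H,I}.
On input 0, block {C,E,F,G,H,I} splits into {E,G,H,I} and {C,F}.
No further refinement is possible. Final partition (3 blocks): {A,B,D} | {E,G,H,I} | {C,F}.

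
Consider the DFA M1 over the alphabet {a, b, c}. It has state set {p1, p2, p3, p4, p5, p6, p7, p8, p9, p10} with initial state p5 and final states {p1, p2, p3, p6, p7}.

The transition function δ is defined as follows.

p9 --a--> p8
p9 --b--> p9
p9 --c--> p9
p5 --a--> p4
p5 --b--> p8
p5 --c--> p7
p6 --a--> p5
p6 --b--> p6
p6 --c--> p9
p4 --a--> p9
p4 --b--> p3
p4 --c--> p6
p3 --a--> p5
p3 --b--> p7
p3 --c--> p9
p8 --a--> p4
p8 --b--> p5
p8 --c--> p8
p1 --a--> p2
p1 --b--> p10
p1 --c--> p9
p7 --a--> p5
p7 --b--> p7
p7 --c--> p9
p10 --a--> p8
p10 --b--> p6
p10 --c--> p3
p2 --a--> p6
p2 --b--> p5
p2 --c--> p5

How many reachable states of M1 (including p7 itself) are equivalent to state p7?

3

First remove the unreachable states {p1,p2,p10}; 7 states remain.
P0 = {p3,p6,p7} | {p4,p5,p8,p9}.
Refine {p4,p5,p8,p9} on symbol b: members go to different blocks, giving {p5,p8,p9} and {p4}.
On input a, block {p5,p8,p9} splits into {p5,p8} and {p9}.
Split {p5,p8} by δ(·,c) → {p5} and {p8}.
The partition is now stable with 5 blocks: {p3,p6,p7} | {p5} | {p4} | {p9} | {p8}.
State p7 belongs to the block {p3,p6,p7}, which has 3 states.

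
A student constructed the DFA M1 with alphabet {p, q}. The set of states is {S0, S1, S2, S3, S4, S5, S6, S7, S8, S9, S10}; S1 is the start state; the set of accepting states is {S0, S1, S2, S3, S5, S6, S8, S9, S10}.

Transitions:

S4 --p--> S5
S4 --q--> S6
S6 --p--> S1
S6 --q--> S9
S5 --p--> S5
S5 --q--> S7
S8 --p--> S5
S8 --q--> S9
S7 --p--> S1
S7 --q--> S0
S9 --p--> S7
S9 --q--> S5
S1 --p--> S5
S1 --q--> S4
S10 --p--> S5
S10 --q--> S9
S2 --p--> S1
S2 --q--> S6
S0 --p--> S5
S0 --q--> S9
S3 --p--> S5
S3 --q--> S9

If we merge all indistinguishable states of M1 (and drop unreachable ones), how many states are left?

4

States {S2,S3,S8,S10} cannot be reached from the start state, so discard them.
P0 = {S0,S1,S5,S6,S9} | {S4,S7}.
On input p, block {S0,S1,S5,S6,S9} splits into {S0,S1,S5,S6} and {S9}.
On input q, block {S0,S1,S5,S6} splits into {S0,S6} and {S1,S5}.
No further refinement is possible. Final partition (4 blocks): {S0,S6} | {S4,S7} | {S9} | {S1,S5}.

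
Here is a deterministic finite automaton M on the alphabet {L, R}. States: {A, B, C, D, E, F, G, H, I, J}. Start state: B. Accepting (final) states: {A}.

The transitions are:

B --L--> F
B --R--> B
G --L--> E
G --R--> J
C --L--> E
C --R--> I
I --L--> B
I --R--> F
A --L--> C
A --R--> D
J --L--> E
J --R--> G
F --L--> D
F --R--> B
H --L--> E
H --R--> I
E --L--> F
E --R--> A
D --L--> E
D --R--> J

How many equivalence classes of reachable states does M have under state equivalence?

7

First remove the unreachable states {H}; 9 states remain.
Initial partition by acceptance: {A} | {B,C,D,E,F,G,I,J}.
Split {B,C,D,E,F,G,I,J} by δ(·,R) → {B,C,D,F,G,I,J} and {E}.
Split {B,C,D,F,G,I,J} by δ(·,L) → {C,D,G,J} and {B,F,I}.
Refine {C,D,G,J} on symbol R: members go to different blocks, giving {D,G,J} and {C}.
Refine {B,F,I} on symbol L: members go to different blocks, giving {B,I} and {F}.
Refine {B,I} on symbol L: members go to different blocks, giving {B} and {I}.
Stable partition: {A} | {D,G,J} | {E} | {B} | {C} | {F} | {I} — 7 equivalence classes.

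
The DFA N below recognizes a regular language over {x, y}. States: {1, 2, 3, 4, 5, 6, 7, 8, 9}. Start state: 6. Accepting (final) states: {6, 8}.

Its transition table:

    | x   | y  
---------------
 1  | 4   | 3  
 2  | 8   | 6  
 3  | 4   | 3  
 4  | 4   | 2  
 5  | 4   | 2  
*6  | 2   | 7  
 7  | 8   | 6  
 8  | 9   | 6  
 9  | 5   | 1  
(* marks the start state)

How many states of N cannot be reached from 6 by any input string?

0

A breadth-first search from the start state visits every state.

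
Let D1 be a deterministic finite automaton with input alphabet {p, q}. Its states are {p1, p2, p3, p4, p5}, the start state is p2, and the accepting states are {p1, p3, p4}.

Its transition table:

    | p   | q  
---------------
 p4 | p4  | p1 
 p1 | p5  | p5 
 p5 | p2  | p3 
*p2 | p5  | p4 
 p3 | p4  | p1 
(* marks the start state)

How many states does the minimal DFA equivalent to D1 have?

Every state is reachable, so we keep all 5.
Start with accepting vs non-accepting: {p1,p3,p4} | {p2,p5}.
Split {p1,p3,p4} by δ(·,p) → {p3,p4} and {p1}.
Stable partition: {p3,p4} | {p2,p5} | {p1} — 3 equivalence classes.

3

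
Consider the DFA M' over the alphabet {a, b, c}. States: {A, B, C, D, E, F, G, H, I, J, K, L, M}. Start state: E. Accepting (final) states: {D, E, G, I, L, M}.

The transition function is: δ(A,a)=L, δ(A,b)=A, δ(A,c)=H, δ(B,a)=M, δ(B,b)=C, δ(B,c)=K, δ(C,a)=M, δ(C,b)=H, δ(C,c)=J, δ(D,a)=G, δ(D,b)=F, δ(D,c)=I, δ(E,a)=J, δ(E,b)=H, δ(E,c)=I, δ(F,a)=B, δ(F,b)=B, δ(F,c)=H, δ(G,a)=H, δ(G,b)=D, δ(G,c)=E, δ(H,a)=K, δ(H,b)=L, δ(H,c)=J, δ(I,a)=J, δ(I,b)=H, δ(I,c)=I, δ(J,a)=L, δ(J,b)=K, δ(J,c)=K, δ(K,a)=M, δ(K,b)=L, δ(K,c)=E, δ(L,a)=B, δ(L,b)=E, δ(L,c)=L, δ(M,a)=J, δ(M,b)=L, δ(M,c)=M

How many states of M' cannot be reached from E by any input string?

4

Starting at E and following transitions, the reachable set is {B, C, E, H, I, J, K, L, M}. That leaves A, D, F, G unreachable — 4 in total.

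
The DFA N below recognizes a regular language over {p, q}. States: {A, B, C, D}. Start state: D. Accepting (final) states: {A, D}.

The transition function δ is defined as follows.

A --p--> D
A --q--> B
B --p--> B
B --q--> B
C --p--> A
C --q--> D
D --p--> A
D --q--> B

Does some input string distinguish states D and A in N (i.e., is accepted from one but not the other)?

Reachable states from the start: {A,B,D}. Unreachable: {C} — drop them.
Start with accepting vs non-accepting: {A,D} | {B}.
The partition is now stable with 2 blocks: {A,D} | {B}.
D and A lie in the same block of the stable partition, so they are equivalent — no string distinguishes them.

No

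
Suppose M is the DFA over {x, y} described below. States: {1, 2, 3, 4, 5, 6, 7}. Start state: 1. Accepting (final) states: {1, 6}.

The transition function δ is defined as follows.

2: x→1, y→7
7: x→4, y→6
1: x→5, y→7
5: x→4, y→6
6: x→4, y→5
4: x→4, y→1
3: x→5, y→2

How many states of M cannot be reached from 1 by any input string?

Starting at 1 and following transitions, the reachable set is {1, 4, 5, 6, 7}. That leaves 2, 3 unreachable — 2 in total.

2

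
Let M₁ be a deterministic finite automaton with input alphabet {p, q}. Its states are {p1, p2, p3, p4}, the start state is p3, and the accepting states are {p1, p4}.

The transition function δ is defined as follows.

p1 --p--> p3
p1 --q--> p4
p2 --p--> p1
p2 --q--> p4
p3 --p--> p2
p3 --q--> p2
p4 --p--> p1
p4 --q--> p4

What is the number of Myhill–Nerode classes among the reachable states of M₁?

Initial partition by acceptance: {p1,p4} | {p2,p3}.
On input p, block {p1,p4} splits into {p1} and {p4}.
On input p, block {p2,p3} splits into {p2} and {p3}.
Stable partition: {p1} | {p2} | {p4} | {p3} — 4 equivalence classes.

4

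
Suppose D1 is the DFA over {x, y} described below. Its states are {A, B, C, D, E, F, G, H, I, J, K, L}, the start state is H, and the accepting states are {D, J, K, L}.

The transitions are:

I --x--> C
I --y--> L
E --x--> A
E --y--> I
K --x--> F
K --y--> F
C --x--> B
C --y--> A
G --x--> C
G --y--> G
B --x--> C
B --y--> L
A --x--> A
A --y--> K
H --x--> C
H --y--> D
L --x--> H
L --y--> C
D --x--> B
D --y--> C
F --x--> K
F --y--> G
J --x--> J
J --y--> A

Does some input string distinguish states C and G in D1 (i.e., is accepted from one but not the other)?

Yes

Reachable states from the start: {A,B,C,D,F,G,H,K,L}. Unreachable: {E,I,J} — drop them.
P0 = {D,K,L} | {A,B,C,F,G,H}.
Split {A,B,C,F,G,H} by δ(·,x) → {A,B,C,G,H} and {F}.
On input x, block {D,K,L} splits into {D,L} and {K}.
Refine {A,B,C,G,H} on symbol y: members go to different blocks, giving {B,H} and {C,G} and {A}.
Split {C,G} by δ(·,x) → {C} and {G}.
The partition is now stable with 7 blocks: {D,L} | {B,H} | {F} | {K} | {C} | {A} | {G}.
C and G end up in different blocks, so they are distinguishable. For instance, the string 'xy' is accepted from only C.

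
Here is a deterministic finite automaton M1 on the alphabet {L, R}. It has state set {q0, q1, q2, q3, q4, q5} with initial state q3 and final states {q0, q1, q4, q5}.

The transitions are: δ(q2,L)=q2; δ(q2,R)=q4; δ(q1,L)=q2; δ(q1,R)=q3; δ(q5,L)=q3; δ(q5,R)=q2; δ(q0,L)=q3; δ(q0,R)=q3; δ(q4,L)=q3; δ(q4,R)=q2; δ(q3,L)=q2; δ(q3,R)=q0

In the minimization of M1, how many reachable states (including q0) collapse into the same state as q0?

States {q1,q5} cannot be reached from the start state, so discard them.
Initial partition by acceptance: {q0,q4} | {q2,q3}.
Stable partition: {q0,q4} | {q2,q3} — 2 equivalence classes.
The equivalence class containing q0 is {q0,q4}, of size 2.

2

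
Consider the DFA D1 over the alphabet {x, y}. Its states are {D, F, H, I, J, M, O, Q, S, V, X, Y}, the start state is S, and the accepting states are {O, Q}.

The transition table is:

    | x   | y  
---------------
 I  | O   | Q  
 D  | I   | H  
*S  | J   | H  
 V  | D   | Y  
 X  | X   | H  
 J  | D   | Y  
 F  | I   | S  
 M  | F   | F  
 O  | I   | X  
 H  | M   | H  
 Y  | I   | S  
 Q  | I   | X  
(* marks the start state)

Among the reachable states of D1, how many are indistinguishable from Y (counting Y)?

3

First remove the unreachable states {V}; 11 states remain.
P0 = {O,Q} | {D,F,H,I,J,M,S,X,Y}.
On input x, block {D,F,H,I,J,M,S,X,Y} splits into {D,F,H,J,M,S,X,Y} and {I}.
Refine {D,F,H,J,M,S,X,Y} on symbol x: members go to different blocks, giving {H,J,M,S,X} and {D,F,Y}.
Refine {H,J,M,S,X} on symbol x: members go to different blocks, giving {H,S,X} and {J,M}.
Split {H,S,X} by δ(·,x) → {H,S} and {X}.
Stable partition: {O,Q} | {H,S} | {I} | {D,F,Y} | {J,M} | {X} — 6 equivalence classes.
The equivalence class containing Y is {D,F,Y}, of size 3.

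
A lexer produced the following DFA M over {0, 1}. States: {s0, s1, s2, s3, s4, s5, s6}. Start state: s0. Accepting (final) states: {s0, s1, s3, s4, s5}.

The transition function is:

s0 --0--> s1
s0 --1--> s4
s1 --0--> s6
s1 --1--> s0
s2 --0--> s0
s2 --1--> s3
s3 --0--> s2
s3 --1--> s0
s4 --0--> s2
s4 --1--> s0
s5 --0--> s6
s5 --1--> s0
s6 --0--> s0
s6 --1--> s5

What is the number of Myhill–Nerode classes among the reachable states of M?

Every state is reachable, so we keep all 7.
Start with accepting vs non-accepting: {s0,s1,s3,s4,s5} | {s2,s6}.
On input 0, block {s0,s1,s3,s4,s5} splits into {s1,s3,s4,s5} and {s0}.
No further refinement is possible. Final partition (3 blocks): {s1,s3,s4,s5} | {s2,s6} | {s0}.

3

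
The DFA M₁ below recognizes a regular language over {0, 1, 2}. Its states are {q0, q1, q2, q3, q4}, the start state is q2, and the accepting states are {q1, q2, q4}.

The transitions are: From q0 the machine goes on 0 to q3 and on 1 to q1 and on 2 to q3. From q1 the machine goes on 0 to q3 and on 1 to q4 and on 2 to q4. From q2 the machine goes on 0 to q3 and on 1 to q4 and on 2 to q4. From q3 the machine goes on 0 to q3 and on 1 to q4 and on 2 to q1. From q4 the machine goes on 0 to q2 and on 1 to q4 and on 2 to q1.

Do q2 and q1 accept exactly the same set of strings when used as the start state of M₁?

Yes

Reachable states from the start: {q1,q2,q3,q4}. Unreachable: {q0} — drop them.
Initial partition by acceptance: {q1,q2,q4} | {q3}.
Refine {q1,q2,q4} on symbol 0: members go to different blocks, giving {q1,q2} and {q4}.
Stable partition: {q1,q2} | {q3} | {q4} — 3 equivalence classes.
q2 and q1 lie in the same block of the stable partition, so they are equivalent — no string distinguishes them.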